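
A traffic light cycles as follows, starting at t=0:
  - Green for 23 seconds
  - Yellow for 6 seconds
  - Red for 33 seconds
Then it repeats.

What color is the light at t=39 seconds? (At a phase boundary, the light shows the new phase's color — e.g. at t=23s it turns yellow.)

Cycle length = 23 + 6 + 33 = 62s
t = 39, phase_t = 39 mod 62 = 39
39 >= 29 → RED

Answer: red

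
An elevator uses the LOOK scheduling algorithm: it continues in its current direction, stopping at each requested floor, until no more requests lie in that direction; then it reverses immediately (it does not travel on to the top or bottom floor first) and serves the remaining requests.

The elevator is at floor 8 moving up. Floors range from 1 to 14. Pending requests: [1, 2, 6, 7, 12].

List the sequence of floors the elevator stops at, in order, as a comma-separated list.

Answer: 12, 7, 6, 2, 1

Derivation:
Current: 8, moving UP
Serve above first (ascending): [12]
Then reverse, serve below (descending): [7, 6, 2, 1]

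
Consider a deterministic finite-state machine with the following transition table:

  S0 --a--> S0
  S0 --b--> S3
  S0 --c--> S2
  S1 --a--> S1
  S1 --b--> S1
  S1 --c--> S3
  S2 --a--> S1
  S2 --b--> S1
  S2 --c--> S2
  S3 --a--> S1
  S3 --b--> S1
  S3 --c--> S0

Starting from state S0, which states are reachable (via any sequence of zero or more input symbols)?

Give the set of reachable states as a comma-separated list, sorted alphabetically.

BFS from S0:
  visit S0: S0--a-->S0 (seen), S0--b-->S3 (new), S0--c-->S2 (new)
  visit S3: S3--a-->S1 (new), S3--b-->S1 (seen), S3--c-->S0 (seen)
  visit S2: S2--a-->S1 (seen), S2--b-->S1 (seen), S2--c-->S2 (seen)
  visit S1: S1--a-->S1 (seen), S1--b-->S1 (seen), S1--c-->S3 (seen)

Answer: S0, S1, S2, S3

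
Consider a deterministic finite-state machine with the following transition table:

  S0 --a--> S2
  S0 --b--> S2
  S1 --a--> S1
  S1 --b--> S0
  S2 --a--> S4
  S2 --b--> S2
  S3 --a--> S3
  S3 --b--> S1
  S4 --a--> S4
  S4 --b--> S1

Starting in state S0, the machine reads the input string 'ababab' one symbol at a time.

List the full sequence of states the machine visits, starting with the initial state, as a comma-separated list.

Answer: S0, S2, S2, S4, S1, S1, S0

Derivation:
Start: S0
  read 'a': S0 --a--> S2
  read 'b': S2 --b--> S2
  read 'a': S2 --a--> S4
  read 'b': S4 --b--> S1
  read 'a': S1 --a--> S1
  read 'b': S1 --b--> S0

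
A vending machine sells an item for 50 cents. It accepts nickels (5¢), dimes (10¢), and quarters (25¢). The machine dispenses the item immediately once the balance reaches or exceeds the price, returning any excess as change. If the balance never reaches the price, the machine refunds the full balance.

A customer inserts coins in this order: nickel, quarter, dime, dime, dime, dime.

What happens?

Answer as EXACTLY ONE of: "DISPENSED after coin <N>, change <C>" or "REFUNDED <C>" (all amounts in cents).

Price: 50¢
Coin 1 (nickel, 5¢): balance = 5¢
Coin 2 (quarter, 25¢): balance = 30¢
Coin 3 (dime, 10¢): balance = 40¢
Coin 4 (dime, 10¢): balance = 50¢
  → balance >= price → DISPENSE, change = 50 - 50 = 0¢

Answer: DISPENSED after coin 4, change 0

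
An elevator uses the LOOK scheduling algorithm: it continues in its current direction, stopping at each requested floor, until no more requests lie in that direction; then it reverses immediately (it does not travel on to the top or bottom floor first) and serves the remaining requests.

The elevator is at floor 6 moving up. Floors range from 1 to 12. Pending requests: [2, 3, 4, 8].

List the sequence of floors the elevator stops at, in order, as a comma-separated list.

Answer: 8, 4, 3, 2

Derivation:
Current: 6, moving UP
Serve above first (ascending): [8]
Then reverse, serve below (descending): [4, 3, 2]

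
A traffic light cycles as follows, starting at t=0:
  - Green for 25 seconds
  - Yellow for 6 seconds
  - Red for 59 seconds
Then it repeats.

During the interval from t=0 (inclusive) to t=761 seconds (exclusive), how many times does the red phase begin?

Answer: 9

Derivation:
Cycle = 25+6+59 = 90s
red phase starts at t = k*90 + 31 for k=0,1,2,...
Need k*90+31 < 761 → k < 8.111
k ∈ {0, ..., 8} → 9 starts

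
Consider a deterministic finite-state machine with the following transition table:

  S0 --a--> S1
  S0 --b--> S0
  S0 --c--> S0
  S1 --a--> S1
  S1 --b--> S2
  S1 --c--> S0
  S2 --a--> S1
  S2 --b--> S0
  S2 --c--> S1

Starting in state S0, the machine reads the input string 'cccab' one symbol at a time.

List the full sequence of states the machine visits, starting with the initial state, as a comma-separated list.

Start: S0
  read 'c': S0 --c--> S0
  read 'c': S0 --c--> S0
  read 'c': S0 --c--> S0
  read 'a': S0 --a--> S1
  read 'b': S1 --b--> S2

Answer: S0, S0, S0, S0, S1, S2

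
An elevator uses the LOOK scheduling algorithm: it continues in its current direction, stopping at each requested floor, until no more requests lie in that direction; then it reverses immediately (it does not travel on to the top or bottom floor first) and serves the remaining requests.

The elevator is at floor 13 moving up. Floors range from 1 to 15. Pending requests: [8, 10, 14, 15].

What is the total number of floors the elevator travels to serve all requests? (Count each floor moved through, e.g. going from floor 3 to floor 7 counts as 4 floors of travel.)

Answer: 9

Derivation:
Start at floor 13 moving up, LOOK stop order: [14, 15, 10, 8]
  13 → 14: |14-13| = 1, total = 1
  14 → 15: |15-14| = 1, total = 2
  15 → 10: |10-15| = 5, total = 7
  10 → 8: |8-10| = 2, total = 9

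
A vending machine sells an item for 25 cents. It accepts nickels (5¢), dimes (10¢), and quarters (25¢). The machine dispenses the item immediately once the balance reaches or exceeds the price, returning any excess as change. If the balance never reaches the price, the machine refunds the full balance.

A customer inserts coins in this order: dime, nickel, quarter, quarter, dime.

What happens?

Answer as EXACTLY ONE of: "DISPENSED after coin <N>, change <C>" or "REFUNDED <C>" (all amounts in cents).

Price: 25¢
Coin 1 (dime, 10¢): balance = 10¢
Coin 2 (nickel, 5¢): balance = 15¢
Coin 3 (quarter, 25¢): balance = 40¢
  → balance >= price → DISPENSE, change = 40 - 25 = 15¢

Answer: DISPENSED after coin 3, change 15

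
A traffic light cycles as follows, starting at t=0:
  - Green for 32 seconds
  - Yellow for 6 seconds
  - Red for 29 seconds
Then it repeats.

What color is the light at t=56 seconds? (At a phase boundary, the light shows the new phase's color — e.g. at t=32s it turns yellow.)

Cycle length = 32 + 6 + 29 = 67s
t = 56, phase_t = 56 mod 67 = 56
56 >= 38 → RED

Answer: red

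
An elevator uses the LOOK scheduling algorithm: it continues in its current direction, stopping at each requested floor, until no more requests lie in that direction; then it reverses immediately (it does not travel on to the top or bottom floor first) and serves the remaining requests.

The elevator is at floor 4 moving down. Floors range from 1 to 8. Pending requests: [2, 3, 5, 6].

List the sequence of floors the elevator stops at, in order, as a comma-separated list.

Current: 4, moving DOWN
Serve below first (descending): [3, 2]
Then reverse, serve above (ascending): [5, 6]

Answer: 3, 2, 5, 6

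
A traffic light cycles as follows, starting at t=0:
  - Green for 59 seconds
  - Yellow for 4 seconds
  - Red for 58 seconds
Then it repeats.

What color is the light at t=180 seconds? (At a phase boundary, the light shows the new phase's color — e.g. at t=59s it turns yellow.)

Cycle length = 59 + 4 + 58 = 121s
t = 180, phase_t = 180 mod 121 = 59
59 <= 59 < 63 (yellow end) → YELLOW

Answer: yellow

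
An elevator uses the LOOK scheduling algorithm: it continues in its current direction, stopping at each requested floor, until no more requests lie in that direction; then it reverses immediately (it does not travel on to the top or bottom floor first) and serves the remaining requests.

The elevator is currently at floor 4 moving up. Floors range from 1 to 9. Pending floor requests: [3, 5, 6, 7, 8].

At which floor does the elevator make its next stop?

Current floor: 4, direction: up
Requests above: [5, 6, 7, 8]
Requests below: [3]
Moving up and requests lie above → nearest above is min([5, 6, 7, 8]) = 5

Answer: 5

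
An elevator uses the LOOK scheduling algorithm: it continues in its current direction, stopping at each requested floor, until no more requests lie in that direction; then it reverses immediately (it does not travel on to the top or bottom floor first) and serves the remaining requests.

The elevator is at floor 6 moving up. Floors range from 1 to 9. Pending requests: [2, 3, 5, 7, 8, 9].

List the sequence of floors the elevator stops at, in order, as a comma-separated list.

Answer: 7, 8, 9, 5, 3, 2

Derivation:
Current: 6, moving UP
Serve above first (ascending): [7, 8, 9]
Then reverse, serve below (descending): [5, 3, 2]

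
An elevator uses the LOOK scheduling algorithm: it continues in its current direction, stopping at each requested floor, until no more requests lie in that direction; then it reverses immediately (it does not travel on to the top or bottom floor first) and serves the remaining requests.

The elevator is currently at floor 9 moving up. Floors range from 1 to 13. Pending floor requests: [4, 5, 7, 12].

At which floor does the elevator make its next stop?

Current floor: 9, direction: up
Requests above: [12]
Requests below: [4, 5, 7]
Moving up and requests lie above → nearest above is min([12]) = 12

Answer: 12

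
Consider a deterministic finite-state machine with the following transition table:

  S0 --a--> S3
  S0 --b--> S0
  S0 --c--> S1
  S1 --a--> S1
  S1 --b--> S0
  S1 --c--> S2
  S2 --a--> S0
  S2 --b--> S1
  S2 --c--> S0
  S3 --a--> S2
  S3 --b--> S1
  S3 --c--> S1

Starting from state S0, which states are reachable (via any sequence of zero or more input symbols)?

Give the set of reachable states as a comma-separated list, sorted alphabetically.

BFS from S0:
  visit S0: S0--a-->S3 (new), S0--b-->S0 (seen), S0--c-->S1 (new)
  visit S3: S3--a-->S2 (new), S3--b-->S1 (seen), S3--c-->S1 (seen)
  visit S1: S1--a-->S1 (seen), S1--b-->S0 (seen), S1--c-->S2 (seen)
  visit S2: S2--a-->S0 (seen), S2--b-->S1 (seen), S2--c-->S0 (seen)

Answer: S0, S1, S2, S3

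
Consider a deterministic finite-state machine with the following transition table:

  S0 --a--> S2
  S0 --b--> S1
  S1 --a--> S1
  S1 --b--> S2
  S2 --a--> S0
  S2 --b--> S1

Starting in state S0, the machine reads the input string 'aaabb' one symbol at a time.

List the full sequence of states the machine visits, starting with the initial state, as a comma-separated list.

Start: S0
  read 'a': S0 --a--> S2
  read 'a': S2 --a--> S0
  read 'a': S0 --a--> S2
  read 'b': S2 --b--> S1
  read 'b': S1 --b--> S2

Answer: S0, S2, S0, S2, S1, S2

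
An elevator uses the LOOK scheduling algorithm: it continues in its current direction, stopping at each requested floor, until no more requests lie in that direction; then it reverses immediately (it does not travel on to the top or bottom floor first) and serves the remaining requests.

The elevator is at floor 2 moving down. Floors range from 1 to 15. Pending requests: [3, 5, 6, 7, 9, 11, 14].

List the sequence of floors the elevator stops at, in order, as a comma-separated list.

Current: 2, moving DOWN
Serve below first (descending): []
Then reverse, serve above (ascending): [3, 5, 6, 7, 9, 11, 14]

Answer: 3, 5, 6, 7, 9, 11, 14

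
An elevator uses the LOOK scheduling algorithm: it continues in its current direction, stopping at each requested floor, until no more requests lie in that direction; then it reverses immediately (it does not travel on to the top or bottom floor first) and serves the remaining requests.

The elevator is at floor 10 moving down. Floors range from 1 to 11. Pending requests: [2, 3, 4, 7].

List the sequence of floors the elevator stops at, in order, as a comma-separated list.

Current: 10, moving DOWN
Serve below first (descending): [7, 4, 3, 2]
Then reverse, serve above (ascending): []

Answer: 7, 4, 3, 2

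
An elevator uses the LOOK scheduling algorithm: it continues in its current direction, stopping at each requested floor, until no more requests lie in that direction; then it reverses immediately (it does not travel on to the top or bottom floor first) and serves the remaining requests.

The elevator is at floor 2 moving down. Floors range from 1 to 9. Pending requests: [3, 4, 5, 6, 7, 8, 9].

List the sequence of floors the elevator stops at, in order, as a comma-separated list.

Current: 2, moving DOWN
Serve below first (descending): []
Then reverse, serve above (ascending): [3, 4, 5, 6, 7, 8, 9]

Answer: 3, 4, 5, 6, 7, 8, 9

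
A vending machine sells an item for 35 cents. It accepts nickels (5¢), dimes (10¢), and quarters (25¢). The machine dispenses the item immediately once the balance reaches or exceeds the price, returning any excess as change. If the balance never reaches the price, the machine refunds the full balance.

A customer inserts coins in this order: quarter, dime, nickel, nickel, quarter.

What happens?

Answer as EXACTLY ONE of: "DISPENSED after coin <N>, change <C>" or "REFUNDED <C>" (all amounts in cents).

Price: 35¢
Coin 1 (quarter, 25¢): balance = 25¢
Coin 2 (dime, 10¢): balance = 35¢
  → balance >= price → DISPENSE, change = 35 - 35 = 0¢

Answer: DISPENSED after coin 2, change 0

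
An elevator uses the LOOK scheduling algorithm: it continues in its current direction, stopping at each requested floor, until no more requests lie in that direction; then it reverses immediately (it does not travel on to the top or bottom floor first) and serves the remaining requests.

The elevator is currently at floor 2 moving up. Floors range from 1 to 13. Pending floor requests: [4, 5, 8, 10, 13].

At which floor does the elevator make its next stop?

Answer: 4

Derivation:
Current floor: 2, direction: up
Requests above: [4, 5, 8, 10, 13]
Requests below: []
Moving up and requests lie above → nearest above is min([4, 5, 8, 10, 13]) = 4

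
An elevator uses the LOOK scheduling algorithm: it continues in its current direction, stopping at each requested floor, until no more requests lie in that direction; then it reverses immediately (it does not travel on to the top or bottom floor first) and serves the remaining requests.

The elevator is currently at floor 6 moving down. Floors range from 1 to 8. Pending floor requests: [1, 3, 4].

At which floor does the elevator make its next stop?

Current floor: 6, direction: down
Requests above: []
Requests below: [1, 3, 4]
Moving down and requests lie below → nearest below is max([1, 3, 4]) = 4

Answer: 4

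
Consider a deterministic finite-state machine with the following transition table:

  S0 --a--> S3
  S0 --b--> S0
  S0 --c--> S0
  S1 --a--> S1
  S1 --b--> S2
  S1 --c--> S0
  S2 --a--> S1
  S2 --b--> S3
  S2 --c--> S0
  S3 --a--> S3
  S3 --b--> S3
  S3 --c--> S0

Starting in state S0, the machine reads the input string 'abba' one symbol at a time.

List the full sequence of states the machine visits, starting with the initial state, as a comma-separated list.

Answer: S0, S3, S3, S3, S3

Derivation:
Start: S0
  read 'a': S0 --a--> S3
  read 'b': S3 --b--> S3
  read 'b': S3 --b--> S3
  read 'a': S3 --a--> S3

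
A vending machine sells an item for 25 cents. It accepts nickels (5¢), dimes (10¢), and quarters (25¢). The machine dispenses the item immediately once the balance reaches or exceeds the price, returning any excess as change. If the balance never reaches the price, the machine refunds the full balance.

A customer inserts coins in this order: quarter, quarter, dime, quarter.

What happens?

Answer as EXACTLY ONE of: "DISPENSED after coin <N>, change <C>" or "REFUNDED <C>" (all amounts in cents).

Answer: DISPENSED after coin 1, change 0

Derivation:
Price: 25¢
Coin 1 (quarter, 25¢): balance = 25¢
  → balance >= price → DISPENSE, change = 25 - 25 = 0¢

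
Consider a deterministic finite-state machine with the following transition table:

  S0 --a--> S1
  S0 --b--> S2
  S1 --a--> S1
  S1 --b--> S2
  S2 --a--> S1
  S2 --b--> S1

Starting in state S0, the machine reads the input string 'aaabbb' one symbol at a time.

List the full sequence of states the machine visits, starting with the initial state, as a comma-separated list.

Answer: S0, S1, S1, S1, S2, S1, S2

Derivation:
Start: S0
  read 'a': S0 --a--> S1
  read 'a': S1 --a--> S1
  read 'a': S1 --a--> S1
  read 'b': S1 --b--> S2
  read 'b': S2 --b--> S1
  read 'b': S1 --b--> S2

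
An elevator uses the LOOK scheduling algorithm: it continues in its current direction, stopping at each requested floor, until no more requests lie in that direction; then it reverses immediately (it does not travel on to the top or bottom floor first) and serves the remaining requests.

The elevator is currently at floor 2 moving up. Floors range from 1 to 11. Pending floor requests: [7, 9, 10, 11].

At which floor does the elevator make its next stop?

Current floor: 2, direction: up
Requests above: [7, 9, 10, 11]
Requests below: []
Moving up and requests lie above → nearest above is min([7, 9, 10, 11]) = 7

Answer: 7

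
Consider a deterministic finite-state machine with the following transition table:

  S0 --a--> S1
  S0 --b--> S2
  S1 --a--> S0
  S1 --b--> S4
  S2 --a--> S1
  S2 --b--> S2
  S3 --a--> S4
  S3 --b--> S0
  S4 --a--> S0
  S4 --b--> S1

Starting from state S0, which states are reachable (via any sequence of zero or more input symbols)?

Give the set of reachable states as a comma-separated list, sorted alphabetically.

Answer: S0, S1, S2, S4

Derivation:
BFS from S0:
  visit S0: S0--a-->S1 (new), S0--b-->S2 (new)
  visit S1: S1--a-->S0 (seen), S1--b-->S4 (new)
  visit S2: S2--a-->S1 (seen), S2--b-->S2 (seen)
  visit S4: S4--a-->S0 (seen), S4--b-->S1 (seen)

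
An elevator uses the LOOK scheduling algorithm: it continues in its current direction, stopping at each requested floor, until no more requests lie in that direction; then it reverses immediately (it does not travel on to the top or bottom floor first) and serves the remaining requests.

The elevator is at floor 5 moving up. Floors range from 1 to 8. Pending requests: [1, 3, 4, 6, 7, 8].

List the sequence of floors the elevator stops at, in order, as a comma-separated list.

Current: 5, moving UP
Serve above first (ascending): [6, 7, 8]
Then reverse, serve below (descending): [4, 3, 1]

Answer: 6, 7, 8, 4, 3, 1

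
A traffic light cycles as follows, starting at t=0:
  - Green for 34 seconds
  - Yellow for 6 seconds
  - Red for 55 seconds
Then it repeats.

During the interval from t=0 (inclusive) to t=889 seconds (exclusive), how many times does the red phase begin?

Cycle = 34+6+55 = 95s
red phase starts at t = k*95 + 40 for k=0,1,2,...
Need k*95+40 < 889 → k < 8.937
k ∈ {0, ..., 8} → 9 starts

Answer: 9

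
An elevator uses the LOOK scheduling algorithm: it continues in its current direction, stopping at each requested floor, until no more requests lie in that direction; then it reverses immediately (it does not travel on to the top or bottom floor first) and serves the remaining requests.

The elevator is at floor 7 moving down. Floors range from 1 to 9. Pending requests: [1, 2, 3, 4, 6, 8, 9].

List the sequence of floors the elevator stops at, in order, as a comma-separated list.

Answer: 6, 4, 3, 2, 1, 8, 9

Derivation:
Current: 7, moving DOWN
Serve below first (descending): [6, 4, 3, 2, 1]
Then reverse, serve above (ascending): [8, 9]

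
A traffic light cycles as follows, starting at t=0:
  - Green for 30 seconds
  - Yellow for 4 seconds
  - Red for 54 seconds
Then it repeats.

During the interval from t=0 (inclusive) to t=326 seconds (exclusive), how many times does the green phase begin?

Cycle = 30+4+54 = 88s
green phase starts at t = k*88 + 0 for k=0,1,2,...
Need k*88+0 < 326 → k < 3.705
k ∈ {0, ..., 3} → 4 starts

Answer: 4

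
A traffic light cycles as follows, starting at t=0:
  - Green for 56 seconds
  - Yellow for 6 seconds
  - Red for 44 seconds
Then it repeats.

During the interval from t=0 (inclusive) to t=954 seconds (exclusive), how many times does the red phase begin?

Answer: 9

Derivation:
Cycle = 56+6+44 = 106s
red phase starts at t = k*106 + 62 for k=0,1,2,...
Need k*106+62 < 954 → k < 8.415
k ∈ {0, ..., 8} → 9 starts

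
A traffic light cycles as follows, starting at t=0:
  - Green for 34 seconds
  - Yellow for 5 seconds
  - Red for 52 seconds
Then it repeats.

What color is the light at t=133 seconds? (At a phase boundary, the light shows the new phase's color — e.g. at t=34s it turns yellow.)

Answer: red

Derivation:
Cycle length = 34 + 5 + 52 = 91s
t = 133, phase_t = 133 mod 91 = 42
42 >= 39 → RED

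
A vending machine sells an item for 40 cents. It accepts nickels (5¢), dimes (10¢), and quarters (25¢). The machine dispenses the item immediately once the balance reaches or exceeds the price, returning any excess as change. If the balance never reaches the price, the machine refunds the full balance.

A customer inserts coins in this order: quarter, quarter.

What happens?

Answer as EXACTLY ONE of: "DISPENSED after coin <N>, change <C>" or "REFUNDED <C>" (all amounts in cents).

Price: 40¢
Coin 1 (quarter, 25¢): balance = 25¢
Coin 2 (quarter, 25¢): balance = 50¢
  → balance >= price → DISPENSE, change = 50 - 40 = 10¢

Answer: DISPENSED after coin 2, change 10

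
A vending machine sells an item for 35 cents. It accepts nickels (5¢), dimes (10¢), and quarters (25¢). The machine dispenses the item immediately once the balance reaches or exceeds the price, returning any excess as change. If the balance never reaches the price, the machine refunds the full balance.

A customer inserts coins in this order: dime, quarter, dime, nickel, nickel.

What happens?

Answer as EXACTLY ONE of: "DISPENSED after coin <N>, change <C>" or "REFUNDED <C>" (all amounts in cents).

Price: 35¢
Coin 1 (dime, 10¢): balance = 10¢
Coin 2 (quarter, 25¢): balance = 35¢
  → balance >= price → DISPENSE, change = 35 - 35 = 0¢

Answer: DISPENSED after coin 2, change 0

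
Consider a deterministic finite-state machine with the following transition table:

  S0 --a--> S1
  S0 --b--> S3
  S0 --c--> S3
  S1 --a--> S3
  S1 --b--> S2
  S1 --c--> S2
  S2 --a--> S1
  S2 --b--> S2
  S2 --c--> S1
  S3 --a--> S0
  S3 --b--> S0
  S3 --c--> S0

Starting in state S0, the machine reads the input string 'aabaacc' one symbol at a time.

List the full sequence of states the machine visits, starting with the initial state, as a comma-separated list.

Answer: S0, S1, S3, S0, S1, S3, S0, S3

Derivation:
Start: S0
  read 'a': S0 --a--> S1
  read 'a': S1 --a--> S3
  read 'b': S3 --b--> S0
  read 'a': S0 --a--> S1
  read 'a': S1 --a--> S3
  read 'c': S3 --c--> S0
  read 'c': S0 --c--> S3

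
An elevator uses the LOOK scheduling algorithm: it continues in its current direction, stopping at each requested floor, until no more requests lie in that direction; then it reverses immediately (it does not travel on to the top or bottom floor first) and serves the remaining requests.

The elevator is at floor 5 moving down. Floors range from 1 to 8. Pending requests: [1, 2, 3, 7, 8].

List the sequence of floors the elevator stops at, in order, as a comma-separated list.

Current: 5, moving DOWN
Serve below first (descending): [3, 2, 1]
Then reverse, serve above (ascending): [7, 8]

Answer: 3, 2, 1, 7, 8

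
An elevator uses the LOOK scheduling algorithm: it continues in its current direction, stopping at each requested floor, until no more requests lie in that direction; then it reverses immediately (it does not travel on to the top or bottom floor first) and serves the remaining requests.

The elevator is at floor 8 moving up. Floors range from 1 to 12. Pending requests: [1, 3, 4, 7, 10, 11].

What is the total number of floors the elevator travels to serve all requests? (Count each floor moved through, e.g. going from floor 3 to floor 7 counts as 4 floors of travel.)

Answer: 13

Derivation:
Start at floor 8 moving up, LOOK stop order: [10, 11, 7, 4, 3, 1]
  8 → 10: |10-8| = 2, total = 2
  10 → 11: |11-10| = 1, total = 3
  11 → 7: |7-11| = 4, total = 7
  7 → 4: |4-7| = 3, total = 10
  4 → 3: |3-4| = 1, total = 11
  3 → 1: |1-3| = 2, total = 13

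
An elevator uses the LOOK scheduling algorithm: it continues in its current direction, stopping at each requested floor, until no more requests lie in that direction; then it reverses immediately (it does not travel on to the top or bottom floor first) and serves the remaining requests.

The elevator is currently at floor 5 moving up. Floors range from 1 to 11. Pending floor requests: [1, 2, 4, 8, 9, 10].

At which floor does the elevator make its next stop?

Answer: 8

Derivation:
Current floor: 5, direction: up
Requests above: [8, 9, 10]
Requests below: [1, 2, 4]
Moving up and requests lie above → nearest above is min([8, 9, 10]) = 8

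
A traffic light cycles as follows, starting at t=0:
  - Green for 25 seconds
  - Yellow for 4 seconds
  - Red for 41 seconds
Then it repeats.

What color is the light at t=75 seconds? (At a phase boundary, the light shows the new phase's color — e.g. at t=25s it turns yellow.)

Cycle length = 25 + 4 + 41 = 70s
t = 75, phase_t = 75 mod 70 = 5
5 < 25 (green end) → GREEN

Answer: green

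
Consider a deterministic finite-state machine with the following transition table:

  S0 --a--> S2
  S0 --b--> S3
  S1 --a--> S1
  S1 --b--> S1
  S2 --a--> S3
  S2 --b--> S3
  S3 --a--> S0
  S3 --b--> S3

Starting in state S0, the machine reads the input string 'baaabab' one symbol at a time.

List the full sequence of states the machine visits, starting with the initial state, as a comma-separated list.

Start: S0
  read 'b': S0 --b--> S3
  read 'a': S3 --a--> S0
  read 'a': S0 --a--> S2
  read 'a': S2 --a--> S3
  read 'b': S3 --b--> S3
  read 'a': S3 --a--> S0
  read 'b': S0 --b--> S3

Answer: S0, S3, S0, S2, S3, S3, S0, S3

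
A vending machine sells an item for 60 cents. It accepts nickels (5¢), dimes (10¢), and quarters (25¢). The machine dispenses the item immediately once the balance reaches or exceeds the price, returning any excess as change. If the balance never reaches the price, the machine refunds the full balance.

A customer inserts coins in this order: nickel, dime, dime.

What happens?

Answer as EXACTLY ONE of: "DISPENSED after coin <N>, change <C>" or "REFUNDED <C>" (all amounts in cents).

Price: 60¢
Coin 1 (nickel, 5¢): balance = 5¢
Coin 2 (dime, 10¢): balance = 15¢
Coin 3 (dime, 10¢): balance = 25¢
All coins inserted, balance 25¢ < price 60¢ → REFUND 25¢

Answer: REFUNDED 25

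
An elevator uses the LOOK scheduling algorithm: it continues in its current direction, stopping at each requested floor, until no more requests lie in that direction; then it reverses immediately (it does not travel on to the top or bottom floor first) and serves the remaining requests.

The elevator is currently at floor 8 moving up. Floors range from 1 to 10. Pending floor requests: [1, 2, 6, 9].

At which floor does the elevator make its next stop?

Current floor: 8, direction: up
Requests above: [9]
Requests below: [1, 2, 6]
Moving up and requests lie above → nearest above is min([9]) = 9

Answer: 9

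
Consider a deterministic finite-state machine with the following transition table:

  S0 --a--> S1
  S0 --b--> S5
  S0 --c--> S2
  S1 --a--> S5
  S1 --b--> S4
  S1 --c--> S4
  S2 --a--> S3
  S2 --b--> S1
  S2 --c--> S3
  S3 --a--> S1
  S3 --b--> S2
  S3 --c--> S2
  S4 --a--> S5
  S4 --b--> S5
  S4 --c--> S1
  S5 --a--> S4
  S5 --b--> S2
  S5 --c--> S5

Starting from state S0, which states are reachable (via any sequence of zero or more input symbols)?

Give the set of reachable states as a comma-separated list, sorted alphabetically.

BFS from S0:
  visit S0: S0--a-->S1 (new), S0--b-->S5 (new), S0--c-->S2 (new)
  visit S1: S1--a-->S5 (seen), S1--b-->S4 (new), S1--c-->S4 (seen)
  visit S5: S5--a-->S4 (seen), S5--b-->S2 (seen), S5--c-->S5 (seen)
  visit S2: S2--a-->S3 (new), S2--b-->S1 (seen), S2--c-->S3 (seen)
  visit S4: S4--a-->S5 (seen), S4--b-->S5 (seen), S4--c-->S1 (seen)
  visit S3: S3--a-->S1 (seen), S3--b-->S2 (seen), S3--c-->S2 (seen)

Answer: S0, S1, S2, S3, S4, S5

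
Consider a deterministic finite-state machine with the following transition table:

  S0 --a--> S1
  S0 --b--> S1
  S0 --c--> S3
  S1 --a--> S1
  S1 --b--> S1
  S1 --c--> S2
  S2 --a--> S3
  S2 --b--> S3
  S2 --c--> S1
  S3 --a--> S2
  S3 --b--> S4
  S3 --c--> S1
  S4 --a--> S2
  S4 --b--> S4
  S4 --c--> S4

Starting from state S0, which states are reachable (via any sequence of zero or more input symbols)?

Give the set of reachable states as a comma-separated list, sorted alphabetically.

BFS from S0:
  visit S0: S0--a-->S1 (new), S0--b-->S1 (seen), S0--c-->S3 (new)
  visit S1: S1--a-->S1 (seen), S1--b-->S1 (seen), S1--c-->S2 (new)
  visit S3: S3--a-->S2 (seen), S3--b-->S4 (new), S3--c-->S1 (seen)
  visit S2: S2--a-->S3 (seen), S2--b-->S3 (seen), S2--c-->S1 (seen)
  visit S4: S4--a-->S2 (seen), S4--b-->S4 (seen), S4--c-->S4 (seen)

Answer: S0, S1, S2, S3, S4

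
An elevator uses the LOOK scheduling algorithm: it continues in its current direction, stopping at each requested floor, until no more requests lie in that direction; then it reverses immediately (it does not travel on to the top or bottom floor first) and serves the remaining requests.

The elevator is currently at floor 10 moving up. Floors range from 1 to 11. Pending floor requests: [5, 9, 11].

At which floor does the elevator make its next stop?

Answer: 11

Derivation:
Current floor: 10, direction: up
Requests above: [11]
Requests below: [5, 9]
Moving up and requests lie above → nearest above is min([11]) = 11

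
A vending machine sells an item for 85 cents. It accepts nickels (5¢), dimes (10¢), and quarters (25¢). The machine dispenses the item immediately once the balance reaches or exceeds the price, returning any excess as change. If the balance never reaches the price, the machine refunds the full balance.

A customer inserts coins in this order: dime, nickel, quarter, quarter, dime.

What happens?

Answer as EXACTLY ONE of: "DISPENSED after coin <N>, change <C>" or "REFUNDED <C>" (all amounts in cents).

Answer: REFUNDED 75

Derivation:
Price: 85¢
Coin 1 (dime, 10¢): balance = 10¢
Coin 2 (nickel, 5¢): balance = 15¢
Coin 3 (quarter, 25¢): balance = 40¢
Coin 4 (quarter, 25¢): balance = 65¢
Coin 5 (dime, 10¢): balance = 75¢
All coins inserted, balance 75¢ < price 85¢ → REFUND 75¢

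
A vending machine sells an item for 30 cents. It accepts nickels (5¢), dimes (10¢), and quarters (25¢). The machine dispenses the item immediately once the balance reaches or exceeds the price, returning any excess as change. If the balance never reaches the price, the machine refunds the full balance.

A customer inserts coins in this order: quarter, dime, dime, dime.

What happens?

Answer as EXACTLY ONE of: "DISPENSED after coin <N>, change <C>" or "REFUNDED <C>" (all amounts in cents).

Price: 30¢
Coin 1 (quarter, 25¢): balance = 25¢
Coin 2 (dime, 10¢): balance = 35¢
  → balance >= price → DISPENSE, change = 35 - 30 = 5¢

Answer: DISPENSED after coin 2, change 5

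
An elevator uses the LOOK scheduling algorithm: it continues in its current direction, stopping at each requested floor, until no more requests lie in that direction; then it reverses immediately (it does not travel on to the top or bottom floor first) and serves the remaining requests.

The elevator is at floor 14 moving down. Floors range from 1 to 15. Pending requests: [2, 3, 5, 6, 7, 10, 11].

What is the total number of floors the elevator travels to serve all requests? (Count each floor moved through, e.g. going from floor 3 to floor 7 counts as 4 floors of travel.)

Start at floor 14 moving down, LOOK stop order: [11, 10, 7, 6, 5, 3, 2]
  14 → 11: |11-14| = 3, total = 3
  11 → 10: |10-11| = 1, total = 4
  10 → 7: |7-10| = 3, total = 7
  7 → 6: |6-7| = 1, total = 8
  6 → 5: |5-6| = 1, total = 9
  5 → 3: |3-5| = 2, total = 11
  3 → 2: |2-3| = 1, total = 12

Answer: 12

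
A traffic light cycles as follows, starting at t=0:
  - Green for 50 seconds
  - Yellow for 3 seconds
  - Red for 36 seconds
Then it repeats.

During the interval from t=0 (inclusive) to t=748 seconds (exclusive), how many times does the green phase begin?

Answer: 9

Derivation:
Cycle = 50+3+36 = 89s
green phase starts at t = k*89 + 0 for k=0,1,2,...
Need k*89+0 < 748 → k < 8.404
k ∈ {0, ..., 8} → 9 starts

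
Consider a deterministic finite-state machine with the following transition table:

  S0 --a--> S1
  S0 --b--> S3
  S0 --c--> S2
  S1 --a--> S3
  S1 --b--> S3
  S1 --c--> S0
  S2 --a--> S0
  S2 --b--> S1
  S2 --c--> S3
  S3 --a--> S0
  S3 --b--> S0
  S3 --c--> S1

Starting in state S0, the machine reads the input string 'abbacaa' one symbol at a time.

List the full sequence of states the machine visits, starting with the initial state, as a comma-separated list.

Answer: S0, S1, S3, S0, S1, S0, S1, S3

Derivation:
Start: S0
  read 'a': S0 --a--> S1
  read 'b': S1 --b--> S3
  read 'b': S3 --b--> S0
  read 'a': S0 --a--> S1
  read 'c': S1 --c--> S0
  read 'a': S0 --a--> S1
  read 'a': S1 --a--> S3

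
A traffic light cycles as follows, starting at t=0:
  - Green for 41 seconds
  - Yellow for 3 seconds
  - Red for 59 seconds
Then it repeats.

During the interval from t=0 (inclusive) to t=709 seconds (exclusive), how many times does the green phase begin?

Answer: 7

Derivation:
Cycle = 41+3+59 = 103s
green phase starts at t = k*103 + 0 for k=0,1,2,...
Need k*103+0 < 709 → k < 6.883
k ∈ {0, ..., 6} → 7 starts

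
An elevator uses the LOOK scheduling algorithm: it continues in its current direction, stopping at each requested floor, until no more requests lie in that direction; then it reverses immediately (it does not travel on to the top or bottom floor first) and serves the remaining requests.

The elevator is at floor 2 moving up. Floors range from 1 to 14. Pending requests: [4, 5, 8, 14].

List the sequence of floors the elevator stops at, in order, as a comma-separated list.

Answer: 4, 5, 8, 14

Derivation:
Current: 2, moving UP
Serve above first (ascending): [4, 5, 8, 14]
Then reverse, serve below (descending): []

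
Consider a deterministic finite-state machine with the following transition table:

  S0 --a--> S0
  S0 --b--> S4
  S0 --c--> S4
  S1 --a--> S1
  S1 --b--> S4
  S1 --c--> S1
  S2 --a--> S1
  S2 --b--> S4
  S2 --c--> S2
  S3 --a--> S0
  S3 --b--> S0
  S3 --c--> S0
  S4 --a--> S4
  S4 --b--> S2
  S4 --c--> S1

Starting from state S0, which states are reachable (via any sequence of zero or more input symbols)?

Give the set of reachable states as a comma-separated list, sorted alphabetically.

BFS from S0:
  visit S0: S0--a-->S0 (seen), S0--b-->S4 (new), S0--c-->S4 (seen)
  visit S4: S4--a-->S4 (seen), S4--b-->S2 (new), S4--c-->S1 (new)
  visit S2: S2--a-->S1 (seen), S2--b-->S4 (seen), S2--c-->S2 (seen)
  visit S1: S1--a-->S1 (seen), S1--b-->S4 (seen), S1--c-->S1 (seen)

Answer: S0, S1, S2, S4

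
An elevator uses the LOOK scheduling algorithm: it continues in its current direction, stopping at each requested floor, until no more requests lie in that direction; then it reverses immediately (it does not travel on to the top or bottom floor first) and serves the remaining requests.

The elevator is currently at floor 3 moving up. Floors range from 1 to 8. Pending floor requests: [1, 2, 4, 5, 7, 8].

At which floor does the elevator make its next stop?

Answer: 4

Derivation:
Current floor: 3, direction: up
Requests above: [4, 5, 7, 8]
Requests below: [1, 2]
Moving up and requests lie above → nearest above is min([4, 5, 7, 8]) = 4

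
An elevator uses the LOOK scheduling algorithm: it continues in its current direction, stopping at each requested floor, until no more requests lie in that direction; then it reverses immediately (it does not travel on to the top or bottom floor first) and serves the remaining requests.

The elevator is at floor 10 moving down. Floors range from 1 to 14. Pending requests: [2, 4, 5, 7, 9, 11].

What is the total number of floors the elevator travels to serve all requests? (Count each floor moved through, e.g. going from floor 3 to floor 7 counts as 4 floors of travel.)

Answer: 17

Derivation:
Start at floor 10 moving down, LOOK stop order: [9, 7, 5, 4, 2, 11]
  10 → 9: |9-10| = 1, total = 1
  9 → 7: |7-9| = 2, total = 3
  7 → 5: |5-7| = 2, total = 5
  5 → 4: |4-5| = 1, total = 6
  4 → 2: |2-4| = 2, total = 8
  2 → 11: |11-2| = 9, total = 17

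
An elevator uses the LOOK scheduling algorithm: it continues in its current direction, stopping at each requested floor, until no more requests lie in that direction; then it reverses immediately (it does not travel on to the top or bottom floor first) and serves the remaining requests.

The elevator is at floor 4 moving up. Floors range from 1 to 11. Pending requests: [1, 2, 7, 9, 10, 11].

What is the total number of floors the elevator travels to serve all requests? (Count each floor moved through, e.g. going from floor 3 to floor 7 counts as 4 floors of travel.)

Answer: 17

Derivation:
Start at floor 4 moving up, LOOK stop order: [7, 9, 10, 11, 2, 1]
  4 → 7: |7-4| = 3, total = 3
  7 → 9: |9-7| = 2, total = 5
  9 → 10: |10-9| = 1, total = 6
  10 → 11: |11-10| = 1, total = 7
  11 → 2: |2-11| = 9, total = 16
  2 → 1: |1-2| = 1, total = 17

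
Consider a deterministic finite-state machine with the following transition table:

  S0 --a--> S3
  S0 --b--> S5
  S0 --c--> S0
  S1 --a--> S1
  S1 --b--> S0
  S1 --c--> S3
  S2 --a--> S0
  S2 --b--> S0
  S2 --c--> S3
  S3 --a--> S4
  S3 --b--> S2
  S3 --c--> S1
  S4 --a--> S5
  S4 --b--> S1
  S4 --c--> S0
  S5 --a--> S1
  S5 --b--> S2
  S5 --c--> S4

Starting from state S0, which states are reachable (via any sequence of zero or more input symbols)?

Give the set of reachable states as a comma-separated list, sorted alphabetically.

BFS from S0:
  visit S0: S0--a-->S3 (new), S0--b-->S5 (new), S0--c-->S0 (seen)
  visit S3: S3--a-->S4 (new), S3--b-->S2 (new), S3--c-->S1 (new)
  visit S5: S5--a-->S1 (seen), S5--b-->S2 (seen), S5--c-->S4 (seen)
  visit S4: S4--a-->S5 (seen), S4--b-->S1 (seen), S4--c-->S0 (seen)
  visit S2: S2--a-->S0 (seen), S2--b-->S0 (seen), S2--c-->S3 (seen)
  visit S1: S1--a-->S1 (seen), S1--b-->S0 (seen), S1--c-->S3 (seen)

Answer: S0, S1, S2, S3, S4, S5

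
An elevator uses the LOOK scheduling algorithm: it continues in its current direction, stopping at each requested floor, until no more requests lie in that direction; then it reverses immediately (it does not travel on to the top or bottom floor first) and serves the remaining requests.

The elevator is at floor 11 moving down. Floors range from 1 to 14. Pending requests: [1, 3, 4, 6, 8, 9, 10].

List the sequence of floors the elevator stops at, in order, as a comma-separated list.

Current: 11, moving DOWN
Serve below first (descending): [10, 9, 8, 6, 4, 3, 1]
Then reverse, serve above (ascending): []

Answer: 10, 9, 8, 6, 4, 3, 1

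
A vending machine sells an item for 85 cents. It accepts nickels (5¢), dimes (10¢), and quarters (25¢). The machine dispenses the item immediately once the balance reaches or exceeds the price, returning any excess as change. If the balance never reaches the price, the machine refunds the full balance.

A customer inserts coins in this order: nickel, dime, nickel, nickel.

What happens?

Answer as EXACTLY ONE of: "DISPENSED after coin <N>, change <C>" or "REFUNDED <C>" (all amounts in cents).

Answer: REFUNDED 25

Derivation:
Price: 85¢
Coin 1 (nickel, 5¢): balance = 5¢
Coin 2 (dime, 10¢): balance = 15¢
Coin 3 (nickel, 5¢): balance = 20¢
Coin 4 (nickel, 5¢): balance = 25¢
All coins inserted, balance 25¢ < price 85¢ → REFUND 25¢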